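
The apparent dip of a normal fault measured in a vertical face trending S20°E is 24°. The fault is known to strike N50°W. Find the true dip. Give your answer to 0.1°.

41.7°

The section is 30° from the strike.
tan(true dip) = tan 24° / sin 30° = 0.8905
δ = arctan(0.8905) = 41.68°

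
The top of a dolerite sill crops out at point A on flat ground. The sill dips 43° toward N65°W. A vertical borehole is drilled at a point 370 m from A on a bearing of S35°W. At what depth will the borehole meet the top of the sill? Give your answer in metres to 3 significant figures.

The hole lies 80° from the dip direction, so the down-dip offset is 370 × cos 80° = 64.25 m.
Depth = down-dip offset × tan(dip) = 64.25 × tan 43° = 64.25 × 0.9325
Depth = 59.91 m

59.9 m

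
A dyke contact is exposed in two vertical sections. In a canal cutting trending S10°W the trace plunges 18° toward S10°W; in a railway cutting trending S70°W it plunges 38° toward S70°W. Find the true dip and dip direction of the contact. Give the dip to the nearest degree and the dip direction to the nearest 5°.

true dip 38°, dip direction 255°

Each apparent-dip line lies in the plane. As unit vectors (x east, y north, z up), v₁ plunges 18°→S10°W and v₂ plunges 38°→S70°W.
The plane normal is n = v₁ × v₂ ∝ (-0.493, -0.127, 0.649).
True dip = arccos(n_z / |n|) = arccos(0.7866) = 38.1°.
Dip direction = atan2(-0.493, -0.127) = 256° (azimuth of n's horizontal projection).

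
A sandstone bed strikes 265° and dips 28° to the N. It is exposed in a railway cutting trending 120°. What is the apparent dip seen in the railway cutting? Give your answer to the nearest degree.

17°

Angle between strike (265°) and section (120°): β = 35°.
tan α = tan 28° × sin 35° = 0.5317 × 0.5736 = 0.3050
α = arctan(0.3050) = 16.96°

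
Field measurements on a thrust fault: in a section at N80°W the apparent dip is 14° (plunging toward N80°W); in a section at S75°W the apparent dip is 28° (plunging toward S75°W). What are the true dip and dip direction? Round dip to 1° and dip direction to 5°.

true dip 37°, dip direction 210°

The two traces are lines in the plane: v₁ = (sin 280°·cos 14°, cos 280°·cos 14°, −sin 14°), v₂ = (sin 255°·cos 28°, cos 255°·cos 28°, −sin 28°).
The plane normal is n = v₁ × v₂ ∝ (-0.134, -0.242, 0.362).
Dip δ = arctan(|n_h|/n_z) = arctan(0.277/0.362) = 37.4°.
Dip direction = azimuth of (n_x, n_y) = atan2(-0.134, -0.242) = 209°.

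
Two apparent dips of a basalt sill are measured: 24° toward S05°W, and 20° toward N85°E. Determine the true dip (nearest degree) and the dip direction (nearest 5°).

true dip 32°, dip direction 140°

Each apparent-dip line lies in the plane. As unit vectors (x east, y north, z up), v₁ plunges 24°→S05°W and v₂ plunges 20°→N85°E.
The plane normal is n = v₁ × v₂ ∝ (0.345, -0.408, 0.845).
True dip = arccos(n_z / |n|) = arccos(0.8455) = 32.3°.
Dip direction = azimuth of (n_x, n_y) = atan2(0.345, -0.408) = 140°.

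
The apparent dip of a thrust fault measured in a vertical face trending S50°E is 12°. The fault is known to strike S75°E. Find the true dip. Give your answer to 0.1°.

β = acute angle between strike S75°E and section S50°E = 25°.
tan δ = tan α / sin β = tan 12° / sin 25° = 0.2126 / 0.4226 = 0.5030
true dip = arctan 0.5030 = 26.70°

26.7°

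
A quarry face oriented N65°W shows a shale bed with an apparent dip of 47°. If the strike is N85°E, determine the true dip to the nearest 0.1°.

65.0°

The section is 30° from the strike.
tan(true dip) = tan 47° / sin 30° = 2.1447
true dip = arctan 2.1447 = 65.00°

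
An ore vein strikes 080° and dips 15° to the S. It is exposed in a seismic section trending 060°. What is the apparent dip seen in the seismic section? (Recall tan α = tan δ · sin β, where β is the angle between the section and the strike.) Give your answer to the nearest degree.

Angle between strike (080°) and section (060°): β = 20°.
tan(apparent dip) = tan 15° · sin 20° = 0.0916
apparent dip = arctan 0.0916 = 5.24°

5°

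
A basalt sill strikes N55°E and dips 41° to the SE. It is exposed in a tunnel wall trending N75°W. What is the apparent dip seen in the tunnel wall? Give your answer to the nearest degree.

34°

The section lies 50° from the strike.
tan(apparent dip) = tan 41° · sin 50° = 0.6659
α = arctan(0.6659) = 33.66°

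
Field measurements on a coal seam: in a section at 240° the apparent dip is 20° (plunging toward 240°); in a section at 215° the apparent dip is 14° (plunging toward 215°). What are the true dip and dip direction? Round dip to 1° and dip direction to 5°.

true dip 22°, dip direction 270°

The two traces are lines in the plane: v₁ = (sin 240°·cos 20°, cos 240°·cos 20°, −sin 20°), v₂ = (sin 215°·cos 14°, cos 215°·cos 14°, −sin 14°).
The plane normal is n = v₁ × v₂ ∝ (-0.158, -0.007, 0.385).
Dip δ = arctan(|n_h|/n_z) = arctan(0.158/0.385) = 22.3°.
Dip direction = atan2(-0.158, -0.007) = 268° (azimuth of n's horizontal projection).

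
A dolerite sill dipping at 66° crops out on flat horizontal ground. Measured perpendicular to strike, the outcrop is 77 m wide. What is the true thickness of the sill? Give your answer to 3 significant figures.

70.3 m

True thickness t = w · sin(dip) = 77 × sin 66°
t = 77 × 0.9135 = 70.343 m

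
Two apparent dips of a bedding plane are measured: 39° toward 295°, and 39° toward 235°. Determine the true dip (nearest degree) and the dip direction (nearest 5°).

The two traces are lines in the plane: v₁ = (sin 295°·cos 39°, cos 295°·cos 39°, −sin 39°), v₂ = (sin 235°·cos 39°, cos 235°·cos 39°, −sin 39°).
n = v₁ × v₂ = (-0.487, -0.043, 0.523) (taken with n_z > 0).
Dip δ = arctan(|n_h|/n_z) = arctan(0.489/0.523) = 43.1°.
The horizontal component of n points toward azimuth atan2(n_x, n_y) = 265°, the dip direction.

true dip 43°, dip direction 265°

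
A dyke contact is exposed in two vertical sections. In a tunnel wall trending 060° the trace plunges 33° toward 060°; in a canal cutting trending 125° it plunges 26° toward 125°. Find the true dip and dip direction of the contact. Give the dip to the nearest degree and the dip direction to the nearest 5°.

true dip 35°, dip direction 080°

Each apparent-dip line lies in the plane. As unit vectors (x east, y north, z up), v₁ plunges 33°→060° and v₂ plunges 26°→125°.
n = v₁ × v₂ = (0.465, 0.083, 0.683) (taken with n_z > 0).
tan δ = √(n_x²+n_y²)/n_z = 0.472/0.683, so δ = 34.6°.
The horizontal component of n points toward azimuth atan2(n_x, n_y) = 80°, the dip direction.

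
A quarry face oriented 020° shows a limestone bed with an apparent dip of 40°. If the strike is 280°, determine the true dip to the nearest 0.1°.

The section is 80° from the strike.
tan δ = tan α / sin β = tan 40° / sin 80° = 0.8391 / 0.9848 = 0.8520
true dip = arctan 0.8520 = 40.43°

40.4°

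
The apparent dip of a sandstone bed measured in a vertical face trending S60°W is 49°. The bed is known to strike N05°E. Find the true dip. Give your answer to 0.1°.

54.5°

The section is 55° from the strike.
tan(true dip) = tan 49° / sin 55° = 1.4043
true dip = arctan 1.4043 = 54.55°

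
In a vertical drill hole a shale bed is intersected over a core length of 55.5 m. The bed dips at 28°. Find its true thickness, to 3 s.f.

49.0 m

True thickness t = h · cos(dip) = 55.5 × cos 28°
t = 55.5 × 0.8829 = 49.004 m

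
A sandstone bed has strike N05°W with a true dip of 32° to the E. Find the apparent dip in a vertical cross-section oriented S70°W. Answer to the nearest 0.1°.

31.1°

The section lies 75° from the strike.
tan(apparent dip) = tan 32° · sin 75° = 0.6036
apparent dip = arctan 0.6036 = 31.11°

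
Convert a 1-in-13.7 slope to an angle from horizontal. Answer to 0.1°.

4.2°

tan θ = 1/13.7 = 0.0730
θ = arctan(0.0730) = 4.17°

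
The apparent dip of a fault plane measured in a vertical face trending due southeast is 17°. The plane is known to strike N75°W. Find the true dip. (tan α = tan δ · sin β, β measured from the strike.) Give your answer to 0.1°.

31.4°

The section is 30° from the strike.
tan δ = tan α / sin β = tan 17° / sin 30° = 0.3057 / 0.5000 = 0.6115
true dip = arctan 0.6115 = 31.44°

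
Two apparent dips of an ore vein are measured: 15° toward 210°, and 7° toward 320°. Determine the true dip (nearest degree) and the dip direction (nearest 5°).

The two traces are lines in the plane: v₁ = (sin 210°·cos 15°, cos 210°·cos 15°, −sin 15°), v₂ = (sin 320°·cos 7°, cos 320°·cos 7°, −sin 7°).
The plane normal is n = v₁ × v₂ ∝ (-0.299, -0.106, 0.901).
True dip = arccos(n_z / |n|) = arccos(0.9433) = 19.4°.
Dip direction = atan2(-0.299, -0.106) = 250° (azimuth of n's horizontal projection).

true dip 19°, dip direction 250°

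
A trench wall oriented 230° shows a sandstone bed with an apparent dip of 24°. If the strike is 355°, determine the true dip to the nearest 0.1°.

The section is 55° from the strike.
tan δ = tan α / sin β = tan 24° / sin 55° = 0.4452 / 0.8192 = 0.5435
true dip = arctan 0.5435 = 28.53°

28.5°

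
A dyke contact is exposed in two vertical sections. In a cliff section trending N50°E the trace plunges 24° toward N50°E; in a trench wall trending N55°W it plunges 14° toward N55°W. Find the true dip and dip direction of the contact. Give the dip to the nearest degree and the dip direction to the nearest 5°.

The two traces are lines in the plane: v₁ = (sin 50°·cos 24°, cos 50°·cos 24°, −sin 24°), v₂ = (sin 305°·cos 14°, cos 305°·cos 14°, −sin 14°).
The plane normal is n = v₁ × v₂ ∝ (0.084, 0.493, 0.856).
tan δ = √(n_x²+n_y²)/n_z = 0.500/0.856, so δ = 30.3°.
Dip direction = atan2(0.084, 0.493) = 10° (azimuth of n's horizontal projection).

true dip 30°, dip direction 010°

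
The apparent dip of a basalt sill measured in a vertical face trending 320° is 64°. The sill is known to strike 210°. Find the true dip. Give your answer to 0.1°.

The section is 70° from the strike.
tan δ = tan α / sin β = tan 64° / sin 70° = 2.0503 / 0.9397 = 2.1819
δ = arctan(2.1819) = 65.38°

65.4°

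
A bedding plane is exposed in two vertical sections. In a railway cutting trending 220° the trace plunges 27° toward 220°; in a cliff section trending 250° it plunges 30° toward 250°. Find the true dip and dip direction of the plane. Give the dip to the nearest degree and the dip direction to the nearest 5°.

Represent each trace as a vector plunging at its apparent dip toward its trend (east-north-up frame): v₁ = (-0.573, -0.683, -0.454), v₂ = (-0.814, -0.296, -0.500).
Cross product v₁ × v₂ gives the pole to the plane: n ∝ (-0.207, -0.083, 0.386).
tan δ = √(n_x²+n_y²)/n_z = 0.223/0.386, so δ = 30.0°.
Dip direction = azimuth of (n_x, n_y) = atan2(-0.207, -0.083) = 248°.

true dip 30°, dip direction 250°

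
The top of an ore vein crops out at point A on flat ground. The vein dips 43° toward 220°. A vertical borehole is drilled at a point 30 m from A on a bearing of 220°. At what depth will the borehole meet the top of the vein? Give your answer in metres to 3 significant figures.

28.0 m

The hole is directly down-dip from the outcrop, so the down-dip offset is 30 m.
Depth = down-dip offset × tan(dip) = 30.00 × tan 43° = 30.00 × 0.9325
Depth = 27.98 m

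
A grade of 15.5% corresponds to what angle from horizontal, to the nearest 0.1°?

8.8°

tan θ = 15.5/100 = 0.1550
θ = arctan(0.1550) = 8.81°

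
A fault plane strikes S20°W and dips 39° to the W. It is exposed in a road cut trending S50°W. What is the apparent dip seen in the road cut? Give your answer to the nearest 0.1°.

22.0°

The strike is S20°W and the section trends S50°W; the acute angle between them is β = 30°.
tan α = tan 39° × sin 30° = 0.8098 × 0.5000 = 0.4049
α = arctan(0.4049) = 22.04°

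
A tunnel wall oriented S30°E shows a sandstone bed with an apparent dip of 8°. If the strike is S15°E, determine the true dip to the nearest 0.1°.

The section is 15° from the strike.
tan δ = tan α / sin β = tan 8° / sin 15° = 0.1405 / 0.2588 = 0.5430
true dip = arctan 0.5430 = 28.50°

28.5°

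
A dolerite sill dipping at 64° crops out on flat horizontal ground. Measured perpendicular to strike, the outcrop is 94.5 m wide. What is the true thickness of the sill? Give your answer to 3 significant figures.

84.9 m

True thickness t = w · sin(dip) = 94.5 × sin 64°
t = 94.5 × 0.8988 = 84.936 m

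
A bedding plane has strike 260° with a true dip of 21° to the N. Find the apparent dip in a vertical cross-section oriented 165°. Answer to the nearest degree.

The section lies 85° from the strike.
tan(apparent dip) = tan 21° · sin 85° = 0.3824
apparent dip = arctan 0.3824 = 20.93°

21°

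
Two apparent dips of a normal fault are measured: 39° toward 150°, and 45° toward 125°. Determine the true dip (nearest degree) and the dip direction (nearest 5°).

Represent each trace as a vector plunging at its apparent dip toward its trend (east-north-up frame): v₁ = (0.389, -0.673, -0.629), v₂ = (0.579, -0.406, -0.707).
The plane normal is n = v₁ × v₂ ∝ (0.221, -0.090, 0.232).
tan δ = √(n_x²+n_y²)/n_z = 0.238/0.232, so δ = 45.7°.
The horizontal component of n points toward azimuth atan2(n_x, n_y) = 112°, the dip direction.

true dip 46°, dip direction 110°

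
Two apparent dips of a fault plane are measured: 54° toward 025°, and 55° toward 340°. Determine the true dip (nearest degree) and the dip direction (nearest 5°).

true dip 57°, dip direction 000°

The two traces are lines in the plane: v₁ = (sin 25°·cos 54°, cos 25°·cos 54°, −sin 54°), v₂ = (sin 340°·cos 55°, cos 340°·cos 55°, −sin 55°).
The plane normal is n = v₁ × v₂ ∝ (-0.000, 0.362, 0.238).
Dip δ = arctan(|n_h|/n_z) = arctan(0.362/0.238) = 56.6°.
Dip direction = atan2(-0.000, 0.362) = 360° (azimuth of n's horizontal projection).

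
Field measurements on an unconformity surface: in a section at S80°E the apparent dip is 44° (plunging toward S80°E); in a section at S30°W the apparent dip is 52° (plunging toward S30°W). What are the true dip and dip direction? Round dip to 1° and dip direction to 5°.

The two traces are lines in the plane: v₁ = (sin 100°·cos 44°, cos 100°·cos 44°, −sin 44°), v₂ = (sin 210°·cos 52°, cos 210°·cos 52°, −sin 52°).
The plane normal is n = v₁ × v₂ ∝ (0.272, -0.772, 0.416).
Dip δ = arctan(|n_h|/n_z) = arctan(0.819/0.416) = 63.1°.
The horizontal component of n points toward azimuth atan2(n_x, n_y) = 161°, the dip direction.

true dip 63°, dip direction 160°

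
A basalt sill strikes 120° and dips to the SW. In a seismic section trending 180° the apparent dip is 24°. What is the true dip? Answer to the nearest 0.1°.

27.2°

The section is 60° from the strike.
tan(true dip) = tan 24° / sin 60° = 0.5141
δ = arctan(0.5141) = 27.21°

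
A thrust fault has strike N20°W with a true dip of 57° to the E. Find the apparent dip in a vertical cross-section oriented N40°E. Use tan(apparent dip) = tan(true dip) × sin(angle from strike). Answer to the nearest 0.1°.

Angle between strike (N20°W) and section (N40°E): β = 60°.
tan α = tan 57° × sin 60° = 1.5399 × 0.8660 = 1.3336
α = arctan(1.3336) = 53.13°

53.1°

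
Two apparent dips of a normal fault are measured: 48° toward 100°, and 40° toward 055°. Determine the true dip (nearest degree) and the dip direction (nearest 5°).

Represent each trace as a vector plunging at its apparent dip toward its trend (east-north-up frame): v₁ = (0.659, -0.116, -0.743), v₂ = (0.628, 0.439, -0.643).
The plane normal is n = v₁ × v₂ ∝ (0.401, -0.043, 0.362).
tan δ = √(n_x²+n_y²)/n_z = 0.403/0.362, so δ = 48.1°.
The horizontal component of n points toward azimuth atan2(n_x, n_y) = 96°, the dip direction.

true dip 48°, dip direction 095°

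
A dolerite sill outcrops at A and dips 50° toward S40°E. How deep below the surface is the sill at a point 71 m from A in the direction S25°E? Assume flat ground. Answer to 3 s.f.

The hole lies 15° from the dip direction, so the down-dip offset is 71 × cos 15° = 68.58 m.
Depth = down-dip offset × tan(dip) = 68.58 × tan 50° = 68.58 × 1.1918
Depth = 81.73 m

81.7 m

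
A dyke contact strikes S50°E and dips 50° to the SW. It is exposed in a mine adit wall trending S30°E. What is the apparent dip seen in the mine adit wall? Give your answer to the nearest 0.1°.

Angle between strike (S50°E) and section (S30°E): β = 20°.
tan(apparent dip) = tan 50° · sin 20° = 0.4076
α = arctan(0.4076) = 22.18°

22.2°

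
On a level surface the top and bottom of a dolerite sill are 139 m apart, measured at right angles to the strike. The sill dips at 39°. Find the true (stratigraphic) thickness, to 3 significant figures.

87.5 m

True thickness t = w · sin(dip) = 139 × sin 39°
t = 139 × 0.6293 = 87.476 m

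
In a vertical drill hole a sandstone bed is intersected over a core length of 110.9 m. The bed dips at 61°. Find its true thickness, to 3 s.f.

True thickness t = h · cos(dip) = 110.9 × cos 61°
t = 110.9 × 0.4848 = 53.765 m

53.8 m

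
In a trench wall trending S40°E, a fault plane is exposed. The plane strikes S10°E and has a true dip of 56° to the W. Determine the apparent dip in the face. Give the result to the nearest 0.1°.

36.5°

The section lies 30° from the strike.
tan(apparent dip) = tan 56° · sin 30° = 0.7413
α = arctan(0.7413) = 36.55°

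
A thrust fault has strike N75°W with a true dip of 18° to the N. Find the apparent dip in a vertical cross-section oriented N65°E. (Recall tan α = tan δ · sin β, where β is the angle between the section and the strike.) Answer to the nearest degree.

The strike is N75°W and the section trends N65°E; the acute angle between them is β = 40°.
tan(apparent dip) = tan 18° · sin 40° = 0.2089
α = arctan(0.2089) = 11.80°

12°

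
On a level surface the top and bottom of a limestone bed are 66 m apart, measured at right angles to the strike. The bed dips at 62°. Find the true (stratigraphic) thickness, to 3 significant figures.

True thickness t = w · sin(dip) = 66 × sin 62°
t = 66 × 0.8829 = 58.275 m

58.3 m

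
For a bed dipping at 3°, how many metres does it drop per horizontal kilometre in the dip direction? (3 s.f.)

drop per km = 1000 × tan 3° = 1000 × 0.0524

52.4 m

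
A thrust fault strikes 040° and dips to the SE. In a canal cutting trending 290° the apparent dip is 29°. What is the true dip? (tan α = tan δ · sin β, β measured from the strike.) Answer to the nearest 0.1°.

β = acute angle between strike 040° and section 290° = 70°.
tan(true dip) = tan 29° / sin 70° = 0.5899
true dip = arctan 0.5899 = 30.54°

30.5°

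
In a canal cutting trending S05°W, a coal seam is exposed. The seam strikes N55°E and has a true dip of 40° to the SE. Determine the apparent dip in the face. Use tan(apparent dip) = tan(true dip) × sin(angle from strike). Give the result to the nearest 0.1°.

Angle between strike (N55°E) and section (S05°W): β = 50°.
tan α = tan 40° × sin 50° = 0.8391 × 0.7660 = 0.6428
apparent dip = arctan 0.6428 = 32.73°

32.7°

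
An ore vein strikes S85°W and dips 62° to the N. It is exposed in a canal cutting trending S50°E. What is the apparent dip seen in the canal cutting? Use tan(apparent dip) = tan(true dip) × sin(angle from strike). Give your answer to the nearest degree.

53°

Angle between strike (S85°W) and section (S50°E): β = 45°.
tan(apparent dip) = tan 62° · sin 45° = 1.3299
α = arctan(1.3299) = 53.06°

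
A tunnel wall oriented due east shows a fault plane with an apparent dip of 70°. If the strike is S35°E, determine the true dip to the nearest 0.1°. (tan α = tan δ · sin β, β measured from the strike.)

73.4°

The section is 55° from the strike.
tan(true dip) = tan 70° / sin 55° = 3.3541
true dip = arctan 3.3541 = 73.40°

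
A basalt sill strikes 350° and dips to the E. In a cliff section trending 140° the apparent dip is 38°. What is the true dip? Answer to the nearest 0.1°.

57.4°

β = acute angle between strike 350° and section 140° = 30°.
tan(true dip) = tan 38° / sin 30° = 1.5626
true dip = arctan 1.5626 = 57.38°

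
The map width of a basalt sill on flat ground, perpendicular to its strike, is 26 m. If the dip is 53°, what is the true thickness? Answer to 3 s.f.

True thickness t = w · sin(dip) = 26 × sin 53°
t = 26 × 0.7986 = 20.765 m

20.8 m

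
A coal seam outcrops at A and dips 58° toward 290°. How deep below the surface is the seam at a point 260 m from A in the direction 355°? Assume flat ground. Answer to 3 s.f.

176 m

The hole lies 65° from the dip direction, so the down-dip offset is 260 × cos 65° = 109.88 m.
Depth = down-dip offset × tan(dip) = 109.88 × tan 58° = 109.88 × 1.6003
Depth = 175.85 m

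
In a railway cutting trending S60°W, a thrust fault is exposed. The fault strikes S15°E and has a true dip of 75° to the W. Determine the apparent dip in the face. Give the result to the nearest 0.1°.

74.5°

Angle between strike (S15°E) and section (S60°W): β = 75°.
tan(apparent dip) = tan 75° · sin 75° = 3.6049
α = arctan(3.6049) = 74.50°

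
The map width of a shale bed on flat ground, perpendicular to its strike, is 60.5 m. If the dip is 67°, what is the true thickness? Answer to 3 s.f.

55.7 m

True thickness t = w · sin(dip) = 60.5 × sin 67°
t = 60.5 × 0.9205 = 55.691 m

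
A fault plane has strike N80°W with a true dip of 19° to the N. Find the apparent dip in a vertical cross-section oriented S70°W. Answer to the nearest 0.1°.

9.8°

The strike is N80°W and the section trends S70°W; the acute angle between them is β = 30°.
tan α = tan 19° × sin 30° = 0.3443 × 0.5000 = 0.1722
apparent dip = arctan 0.1722 = 9.77°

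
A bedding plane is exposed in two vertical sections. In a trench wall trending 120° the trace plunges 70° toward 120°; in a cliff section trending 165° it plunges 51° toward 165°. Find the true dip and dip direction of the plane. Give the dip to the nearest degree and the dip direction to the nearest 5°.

true dip 71°, dip direction 100°

Each apparent-dip line lies in the plane. As unit vectors (x east, y north, z up), v₁ plunges 70°→120° and v₂ plunges 51°→165°.
Cross product v₁ × v₂ gives the pole to the plane: n ∝ (0.438, -0.077, 0.152).
tan δ = √(n_x²+n_y²)/n_z = 0.445/0.152, so δ = 71.1°.
Dip direction = atan2(0.438, -0.077) = 100° (azimuth of n's horizontal projection).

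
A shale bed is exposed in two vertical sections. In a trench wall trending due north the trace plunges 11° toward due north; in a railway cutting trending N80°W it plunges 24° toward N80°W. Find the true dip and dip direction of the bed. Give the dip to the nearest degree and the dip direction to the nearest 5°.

true dip 25°, dip direction 295°

Each apparent-dip line lies in the plane. As unit vectors (x east, y north, z up), v₁ plunges 11°→due north and v₂ plunges 24°→N80°W.
The plane normal is n = v₁ × v₂ ∝ (-0.369, 0.172, 0.883).
tan δ = √(n_x²+n_y²)/n_z = 0.407/0.883, so δ = 24.7°.
Dip direction = atan2(-0.369, 0.172) = 295° (azimuth of n's horizontal projection).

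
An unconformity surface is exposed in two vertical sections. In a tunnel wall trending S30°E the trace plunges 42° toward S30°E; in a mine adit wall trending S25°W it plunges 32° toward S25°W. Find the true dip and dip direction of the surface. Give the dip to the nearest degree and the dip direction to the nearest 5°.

true dip 42°, dip direction 160°

Each apparent-dip line lies in the plane. As unit vectors (x east, y north, z up), v₁ plunges 42°→S30°E and v₂ plunges 32°→S25°W.
The plane normal is n = v₁ × v₂ ∝ (0.173, -0.437, 0.516).
True dip = arccos(n_z / |n|) = arccos(0.7396) = 42.3°.
Dip direction = azimuth of (n_x, n_y) = atan2(0.173, -0.437) = 158°.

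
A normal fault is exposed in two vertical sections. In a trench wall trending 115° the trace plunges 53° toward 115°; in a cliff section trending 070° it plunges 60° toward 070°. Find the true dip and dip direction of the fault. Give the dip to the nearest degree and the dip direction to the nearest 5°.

Each apparent-dip line lies in the plane. As unit vectors (x east, y north, z up), v₁ plunges 53°→115° and v₂ plunges 60°→070°.
Cross product v₁ × v₂ gives the pole to the plane: n ∝ (0.357, 0.097, 0.213).
tan δ = √(n_x²+n_y²)/n_z = 0.370/0.213, so δ = 60.1°.
The horizontal component of n points toward azimuth atan2(n_x, n_y) = 75°, the dip direction.

true dip 60°, dip direction 075°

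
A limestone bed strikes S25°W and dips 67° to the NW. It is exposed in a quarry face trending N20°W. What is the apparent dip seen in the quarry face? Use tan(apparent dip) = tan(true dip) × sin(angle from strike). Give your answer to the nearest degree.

59°

The section lies 45° from the strike.
tan α = tan 67° × sin 45° = 2.3559 × 0.7071 = 1.6658
apparent dip = arctan 1.6658 = 59.02°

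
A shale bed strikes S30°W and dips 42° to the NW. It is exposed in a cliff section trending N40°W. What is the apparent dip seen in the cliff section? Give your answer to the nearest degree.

Angle between strike (S30°W) and section (N40°W): β = 70°.
tan(apparent dip) = tan 42° · sin 70° = 0.8461
α = arctan(0.8461) = 40.23°

40°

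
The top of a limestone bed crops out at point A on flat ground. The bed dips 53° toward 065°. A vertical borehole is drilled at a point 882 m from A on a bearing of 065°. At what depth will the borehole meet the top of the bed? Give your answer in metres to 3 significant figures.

The hole is directly down-dip from the outcrop, so the down-dip offset is 882 m.
Depth = down-dip offset × tan(dip) = 882.00 × tan 53° = 882.00 × 1.3270
Depth = 1170.45 m

1170 m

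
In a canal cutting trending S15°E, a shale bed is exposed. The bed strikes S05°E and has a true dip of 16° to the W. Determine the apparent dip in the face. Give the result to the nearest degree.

3°

The strike is S05°E and the section trends S15°E; the acute angle between them is β = 10°.
tan α = tan 16° × sin 10° = 0.2867 × 0.1736 = 0.0498
apparent dip = arctan 0.0498 = 2.85°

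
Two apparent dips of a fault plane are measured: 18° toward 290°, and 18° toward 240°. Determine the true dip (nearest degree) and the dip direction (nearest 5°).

Represent each trace as a vector plunging at its apparent dip toward its trend (east-north-up frame): v₁ = (-0.894, 0.325, -0.309), v₂ = (-0.824, -0.476, -0.309).
Cross product v₁ × v₂ gives the pole to the plane: n ∝ (-0.247, -0.022, 0.693).
True dip = arccos(n_z / |n|) = arccos(0.9413) = 19.7°.
The horizontal component of n points toward azimuth atan2(n_x, n_y) = 265°, the dip direction.

true dip 20°, dip direction 265°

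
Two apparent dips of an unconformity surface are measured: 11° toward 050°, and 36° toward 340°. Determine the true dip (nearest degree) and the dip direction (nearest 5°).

true dip 36°, dip direction 335°

Each apparent-dip line lies in the plane. As unit vectors (x east, y north, z up), v₁ plunges 11°→050° and v₂ plunges 36°→340°.
n = v₁ × v₂ = (-0.226, 0.495, 0.746) (taken with n_z > 0).
Dip δ = arctan(|n_h|/n_z) = arctan(0.544/0.746) = 36.1°.
Dip direction = azimuth of (n_x, n_y) = atan2(-0.226, 0.495) = 335°.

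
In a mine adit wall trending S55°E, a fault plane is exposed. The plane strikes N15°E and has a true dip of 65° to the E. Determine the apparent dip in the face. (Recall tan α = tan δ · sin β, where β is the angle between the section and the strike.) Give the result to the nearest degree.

64°

The strike is N15°E and the section trends S55°E; the acute angle between them is β = 70°.
tan(apparent dip) = tan 65° · sin 70° = 2.0152
apparent dip = arctan 2.0152 = 63.61°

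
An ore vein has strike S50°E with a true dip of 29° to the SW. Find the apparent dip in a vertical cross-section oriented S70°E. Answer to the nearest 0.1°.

The strike is S50°E and the section trends S70°E; the acute angle between them is β = 20°.
tan α = tan 29° × sin 20° = 0.5543 × 0.3420 = 0.1896
α = arctan(0.1896) = 10.74°

10.7°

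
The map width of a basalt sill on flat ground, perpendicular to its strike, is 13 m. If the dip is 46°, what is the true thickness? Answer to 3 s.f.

True thickness t = w · sin(dip) = 13 × sin 46°
t = 13 × 0.7193 = 9.351 m

9.35 m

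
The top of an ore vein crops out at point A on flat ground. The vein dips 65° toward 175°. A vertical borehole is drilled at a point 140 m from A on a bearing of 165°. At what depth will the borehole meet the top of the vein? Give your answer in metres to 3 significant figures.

The hole lies 10° from the dip direction, so the down-dip offset is 140 × cos 10° = 137.87 m.
Depth = down-dip offset × tan(dip) = 137.87 × tan 65° = 137.87 × 2.1445
Depth = 295.67 m

296 m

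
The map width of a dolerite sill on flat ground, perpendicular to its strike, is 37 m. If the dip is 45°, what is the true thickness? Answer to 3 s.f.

True thickness t = w · sin(dip) = 37 × sin 45°
t = 37 × 0.7071 = 26.163 m

26.2 m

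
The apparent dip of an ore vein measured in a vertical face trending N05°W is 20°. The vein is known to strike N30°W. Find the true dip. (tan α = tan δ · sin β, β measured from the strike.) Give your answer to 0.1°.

β = acute angle between strike N30°W and section N05°W = 25°.
tan(true dip) = tan 20° / sin 25° = 0.8612
δ = arctan(0.8612) = 40.74°

40.7°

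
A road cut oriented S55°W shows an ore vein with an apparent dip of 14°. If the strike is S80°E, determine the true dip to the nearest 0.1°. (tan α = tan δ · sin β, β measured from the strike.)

The section is 45° from the strike.
tan(true dip) = tan 14° / sin 45° = 0.3526
δ = arctan(0.3526) = 19.42°

19.4°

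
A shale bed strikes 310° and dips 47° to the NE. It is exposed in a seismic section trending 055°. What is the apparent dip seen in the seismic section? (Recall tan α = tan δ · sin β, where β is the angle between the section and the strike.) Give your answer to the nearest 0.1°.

The strike is 310° and the section trends 055°; the acute angle between them is β = 75°.
tan(apparent dip) = tan 47° · sin 75° = 1.0358
α = arctan(1.0358) = 46.01°

46.0°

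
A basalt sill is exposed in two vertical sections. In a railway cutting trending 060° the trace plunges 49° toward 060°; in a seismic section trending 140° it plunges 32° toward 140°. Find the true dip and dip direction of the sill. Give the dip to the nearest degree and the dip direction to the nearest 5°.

true dip 51°, dip direction 080°

Represent each trace as a vector plunging at its apparent dip toward its trend (east-north-up frame): v₁ = (0.568, 0.328, -0.755), v₂ = (0.545, -0.650, -0.530).
The plane normal is n = v₁ × v₂ ∝ (0.664, 0.110, 0.548).
Dip δ = arctan(|n_h|/n_z) = arctan(0.673/0.548) = 50.9°.
The horizontal component of n points toward azimuth atan2(n_x, n_y) = 81°, the dip direction.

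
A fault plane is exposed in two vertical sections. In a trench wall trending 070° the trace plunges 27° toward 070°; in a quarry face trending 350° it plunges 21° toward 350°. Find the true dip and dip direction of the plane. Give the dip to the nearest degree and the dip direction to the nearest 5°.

The two traces are lines in the plane: v₁ = (sin 70°·cos 27°, cos 70°·cos 27°, −sin 27°), v₂ = (sin 350°·cos 21°, cos 350°·cos 21°, −sin 21°).
The plane normal is n = v₁ × v₂ ∝ (0.308, 0.374, 0.819).
True dip = arccos(n_z / |n|) = arccos(0.8608) = 30.6°.
Dip direction = atan2(0.308, 0.374) = 40° (azimuth of n's horizontal projection).

true dip 31°, dip direction 040°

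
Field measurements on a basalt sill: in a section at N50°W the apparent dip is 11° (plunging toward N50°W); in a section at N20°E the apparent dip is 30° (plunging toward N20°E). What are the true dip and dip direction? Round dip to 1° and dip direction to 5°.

true dip 30°, dip direction 020°

Each apparent-dip line lies in the plane. As unit vectors (x east, y north, z up), v₁ plunges 11°→N50°W and v₂ plunges 30°→N20°E.
The plane normal is n = v₁ × v₂ ∝ (0.160, 0.433, 0.799).
tan δ = √(n_x²+n_y²)/n_z = 0.461/0.799, so δ = 30.0°.
Dip direction = azimuth of (n_x, n_y) = atan2(0.160, 0.433) = 20°.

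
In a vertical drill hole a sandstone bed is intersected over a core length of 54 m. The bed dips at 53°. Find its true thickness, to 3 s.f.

32.5 m

True thickness t = h · cos(dip) = 54 × cos 53°
t = 54 × 0.6018 = 32.498 m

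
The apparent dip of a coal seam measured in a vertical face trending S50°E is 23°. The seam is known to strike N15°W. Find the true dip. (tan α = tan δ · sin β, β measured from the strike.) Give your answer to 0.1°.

The section is 35° from the strike.
tan δ = tan α / sin β = tan 23° / sin 35° = 0.4245 / 0.5736 = 0.7400
true dip = arctan 0.7400 = 36.50°

36.5°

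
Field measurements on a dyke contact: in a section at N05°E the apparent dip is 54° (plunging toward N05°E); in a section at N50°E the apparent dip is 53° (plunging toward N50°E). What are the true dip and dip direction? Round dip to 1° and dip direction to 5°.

true dip 56°, dip direction 025°

The two traces are lines in the plane: v₁ = (sin 5°·cos 54°, cos 5°·cos 54°, −sin 54°), v₂ = (sin 50°·cos 53°, cos 50°·cos 53°, −sin 53°).
n = v₁ × v₂ = (0.155, 0.332, 0.250) (taken with n_z > 0).
tan δ = √(n_x²+n_y²)/n_z = 0.366/0.250, so δ = 55.7°.
The horizontal component of n points toward azimuth atan2(n_x, n_y) = 25°, the dip direction.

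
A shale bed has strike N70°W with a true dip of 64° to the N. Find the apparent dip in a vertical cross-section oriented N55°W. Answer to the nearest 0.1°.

The section lies 15° from the strike.
tan α = tan 64° × sin 15° = 2.0503 × 0.2588 = 0.5307
apparent dip = arctan 0.5307 = 27.95°

28.0°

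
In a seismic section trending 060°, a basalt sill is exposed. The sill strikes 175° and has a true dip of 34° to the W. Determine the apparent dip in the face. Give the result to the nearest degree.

31°

The section lies 65° from the strike.
tan(apparent dip) = tan 34° · sin 65° = 0.6113
α = arctan(0.6113) = 31.44°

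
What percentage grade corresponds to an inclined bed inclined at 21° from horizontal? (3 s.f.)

grade % = 100 × tan 21° = 100 × 0.3839

38.4%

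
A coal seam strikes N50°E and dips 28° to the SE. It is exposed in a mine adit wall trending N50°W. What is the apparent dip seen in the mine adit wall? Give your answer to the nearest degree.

28°

The section lies 80° from the strike.
tan α = tan 28° × sin 80° = 0.5317 × 0.9848 = 0.5236
apparent dip = arctan 0.5236 = 27.64°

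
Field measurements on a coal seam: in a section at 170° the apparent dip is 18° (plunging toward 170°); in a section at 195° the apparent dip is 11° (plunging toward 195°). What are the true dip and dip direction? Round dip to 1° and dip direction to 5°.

true dip 22°, dip direction 135°

Each apparent-dip line lies in the plane. As unit vectors (x east, y north, z up), v₁ plunges 18°→170° and v₂ plunges 11°→195°.
n = v₁ × v₂ = (0.114, -0.110, 0.395) (taken with n_z > 0).
tan δ = √(n_x²+n_y²)/n_z = 0.159/0.395, so δ = 21.9°.
Dip direction = atan2(0.114, -0.110) = 134° (azimuth of n's horizontal projection).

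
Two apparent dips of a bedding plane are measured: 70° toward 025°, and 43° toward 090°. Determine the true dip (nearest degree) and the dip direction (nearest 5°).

Each apparent-dip line lies in the plane. As unit vectors (x east, y north, z up), v₁ plunges 70°→025° and v₂ plunges 43°→090°.
Cross product v₁ × v₂ gives the pole to the plane: n ∝ (0.211, 0.589, 0.227).
Dip δ = arctan(|n_h|/n_z) = arctan(0.625/0.227) = 70.1°.
The horizontal component of n points toward azimuth atan2(n_x, n_y) = 20°, the dip direction.

true dip 70°, dip direction 020°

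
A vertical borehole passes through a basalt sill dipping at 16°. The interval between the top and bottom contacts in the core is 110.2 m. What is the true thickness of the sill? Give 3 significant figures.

True thickness t = h · cos(dip) = 110.2 × cos 16°
t = 110.2 × 0.9613 = 105.931 m

106 m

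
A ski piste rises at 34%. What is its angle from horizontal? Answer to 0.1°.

tan θ = 34/100 = 0.3400
θ = arctan(0.3400) = 18.78°

18.8°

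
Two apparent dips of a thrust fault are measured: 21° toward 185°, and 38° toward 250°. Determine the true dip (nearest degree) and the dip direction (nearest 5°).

true dip 38°, dip direction 245°

Each apparent-dip line lies in the plane. As unit vectors (x east, y north, z up), v₁ plunges 21°→185° and v₂ plunges 38°→250°.
n = v₁ × v₂ = (-0.476, -0.215, 0.667) (taken with n_z > 0).
tan δ = √(n_x²+n_y²)/n_z = 0.522/0.667, so δ = 38.1°.
Dip direction = azimuth of (n_x, n_y) = atan2(-0.476, -0.215) = 246°.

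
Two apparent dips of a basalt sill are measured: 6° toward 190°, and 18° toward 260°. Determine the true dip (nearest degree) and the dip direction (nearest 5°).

true dip 18°, dip direction 260°

The two traces are lines in the plane: v₁ = (sin 190°·cos 6°, cos 190°·cos 6°, −sin 6°), v₂ = (sin 260°·cos 18°, cos 260°·cos 18°, −sin 18°).
The plane normal is n = v₁ × v₂ ∝ (-0.285, -0.045, 0.889).
Dip δ = arctan(|n_h|/n_z) = arctan(0.289/0.889) = 18.0°.
Dip direction = atan2(-0.285, -0.045) = 261° (azimuth of n's horizontal projection).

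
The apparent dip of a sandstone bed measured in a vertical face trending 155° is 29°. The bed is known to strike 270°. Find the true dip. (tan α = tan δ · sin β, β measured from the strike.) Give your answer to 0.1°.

β = acute angle between strike 270° and section 155° = 65°.
tan(true dip) = tan 29° / sin 65° = 0.6116
δ = arctan(0.6116) = 31.45°

31.5°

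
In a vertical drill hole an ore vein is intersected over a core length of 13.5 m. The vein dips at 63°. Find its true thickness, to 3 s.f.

True thickness t = h · cos(dip) = 13.5 × cos 63°
t = 13.5 × 0.4540 = 6.129 m

6.13 m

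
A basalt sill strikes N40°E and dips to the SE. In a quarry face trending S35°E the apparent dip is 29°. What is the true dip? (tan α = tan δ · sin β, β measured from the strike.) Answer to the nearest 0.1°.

β = acute angle between strike N40°E and section S35°E = 75°.
tan(true dip) = tan 29° / sin 75° = 0.5739
true dip = arctan 0.5739 = 29.85°

29.8°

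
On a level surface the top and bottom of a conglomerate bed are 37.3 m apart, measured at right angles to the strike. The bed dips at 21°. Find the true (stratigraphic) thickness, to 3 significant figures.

True thickness t = w · sin(dip) = 37.3 × sin 21°
t = 37.3 × 0.3584 = 13.367 m

13.4 m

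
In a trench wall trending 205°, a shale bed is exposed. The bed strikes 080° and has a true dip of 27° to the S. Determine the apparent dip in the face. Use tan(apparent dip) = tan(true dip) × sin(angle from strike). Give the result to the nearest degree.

23°

The section lies 55° from the strike.
tan(apparent dip) = tan 27° · sin 55° = 0.4174
apparent dip = arctan 0.4174 = 22.65°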